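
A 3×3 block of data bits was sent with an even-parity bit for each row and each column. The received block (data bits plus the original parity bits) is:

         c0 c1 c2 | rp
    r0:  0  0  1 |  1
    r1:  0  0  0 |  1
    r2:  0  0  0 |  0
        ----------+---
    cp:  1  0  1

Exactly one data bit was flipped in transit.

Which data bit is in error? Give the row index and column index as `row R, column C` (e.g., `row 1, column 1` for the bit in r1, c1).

Recompute each row's even parity and compare to rp:
  r0: data parity 1, sent rp 1 → ok
  r1: data parity 0, sent rp 1 → mismatch
  r2: data parity 0, sent rp 0 → ok
Recompute each column's even parity and compare to cp:
  c0: data parity 0, sent cp 1 → mismatch
  c1: data parity 0, sent cp 0 → ok
  c2: data parity 1, sent cp 1 → ok
Exactly one row (r1) and one column (c0) fail → the flipped bit is at their intersection.

row 1, column 0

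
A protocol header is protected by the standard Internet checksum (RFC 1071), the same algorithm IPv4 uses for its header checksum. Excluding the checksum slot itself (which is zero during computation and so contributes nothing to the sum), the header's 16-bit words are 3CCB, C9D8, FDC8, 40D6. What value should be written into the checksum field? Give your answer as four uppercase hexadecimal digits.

One's-complement addition (fold any carry out of bit 15 back into bit 0):
  0x3CCB + 0xC9D8 = 0x106A3 → wrap carry → 0x06A4
  0x06A4 + 0xFDC8 = 0x1046C → wrap carry → 0x046D
  0x046D + 0x40D6 = 0x04543
One's-complement sum = 0x4543.
Checksum = ~0x4543 & 0xFFFF = 0xBABC.

BABC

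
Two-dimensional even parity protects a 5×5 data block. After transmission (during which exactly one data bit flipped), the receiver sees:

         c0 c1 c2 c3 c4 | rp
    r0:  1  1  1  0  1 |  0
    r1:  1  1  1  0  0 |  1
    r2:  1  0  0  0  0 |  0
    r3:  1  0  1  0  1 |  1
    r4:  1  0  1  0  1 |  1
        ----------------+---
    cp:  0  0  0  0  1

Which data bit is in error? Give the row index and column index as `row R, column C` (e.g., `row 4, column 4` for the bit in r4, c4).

Recompute each row's even parity and compare to rp:
  r0: data parity 0, sent rp 0 → ok
  r1: data parity 1, sent rp 1 → ok
  r2: data parity 1, sent rp 0 → mismatch
  r3: data parity 1, sent rp 1 → ok
  r4: data parity 1, sent rp 1 → ok
Recompute each column's even parity and compare to cp:
  c0: data parity 1, sent cp 0 → mismatch
  c1: data parity 0, sent cp 0 → ok
  c2: data parity 0, sent cp 0 → ok
  c3: data parity 0, sent cp 0 → ok
  c4: data parity 1, sent cp 1 → ok
Exactly one row (r2) and one column (c0) fail → the flipped bit is at their intersection.

row 2, column 0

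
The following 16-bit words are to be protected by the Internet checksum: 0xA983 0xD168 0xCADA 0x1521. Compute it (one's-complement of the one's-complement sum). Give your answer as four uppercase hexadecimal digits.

One's-complement addition (fold any carry out of bit 15 back into bit 0):
  0xA983 + 0xD168 = 0x17AEB → wrap carry → 0x7AEC
  0x7AEC + 0xCADA = 0x145C6 → wrap carry → 0x45C7
  0x45C7 + 0x1521 = 0x05AE8
One's-complement sum = 0x5AE8.
Checksum = ~0x5AE8 & 0xFFFF = 0xA517.

A517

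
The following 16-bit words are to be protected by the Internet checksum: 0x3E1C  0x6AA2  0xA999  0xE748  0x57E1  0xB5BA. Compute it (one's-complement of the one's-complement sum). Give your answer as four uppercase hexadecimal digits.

B8C2

One's-complement addition (fold any carry out of bit 15 back into bit 0):
  0x3E1C + 0x6AA2 = 0x0A8BE
  0xA8BE + 0xA999 = 0x15257 → wrap carry → 0x5258
  0x5258 + 0xE748 = 0x139A0 → wrap carry → 0x39A1
  0x39A1 + 0x57E1 = 0x09182
  0x9182 + 0xB5BA = 0x1473C → wrap carry → 0x473D
One's-complement sum = 0x473D.
Checksum = ~0x473D & 0xFFFF = 0xB8C2.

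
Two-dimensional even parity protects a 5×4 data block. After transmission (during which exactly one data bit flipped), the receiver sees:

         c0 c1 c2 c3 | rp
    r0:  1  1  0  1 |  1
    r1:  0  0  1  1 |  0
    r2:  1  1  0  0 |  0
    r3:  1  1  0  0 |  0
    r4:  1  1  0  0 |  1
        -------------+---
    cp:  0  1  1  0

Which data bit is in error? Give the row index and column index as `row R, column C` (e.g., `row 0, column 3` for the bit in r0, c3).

Recompute each row's even parity and compare to rp:
  r0: data parity 1, sent rp 1 → ok
  r1: data parity 0, sent rp 0 → ok
  r2: data parity 0, sent rp 0 → ok
  r3: data parity 0, sent rp 0 → ok
  r4: data parity 0, sent rp 1 → mismatch
Recompute each column's even parity and compare to cp:
  c0: data parity 0, sent cp 0 → ok
  c1: data parity 0, sent cp 1 → mismatch
  c2: data parity 1, sent cp 1 → ok
  c3: data parity 0, sent cp 0 → ok
Exactly one row (r4) and one column (c1) fail → the flipped bit is at their intersection.

row 4, column 1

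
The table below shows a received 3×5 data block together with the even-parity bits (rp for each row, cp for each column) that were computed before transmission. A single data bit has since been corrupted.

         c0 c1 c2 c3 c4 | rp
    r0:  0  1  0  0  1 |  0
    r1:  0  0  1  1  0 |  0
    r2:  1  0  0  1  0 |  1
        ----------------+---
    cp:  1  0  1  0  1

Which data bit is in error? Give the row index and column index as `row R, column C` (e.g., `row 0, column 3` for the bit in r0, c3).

row 2, column 1

Recompute each row's even parity and compare to rp:
  r0: data parity 0, sent rp 0 → ok
  r1: data parity 0, sent rp 0 → ok
  r2: data parity 0, sent rp 1 → mismatch
Recompute each column's even parity and compare to cp:
  c0: data parity 1, sent cp 1 → ok
  c1: data parity 1, sent cp 0 → mismatch
  c2: data parity 1, sent cp 1 → ok
  c3: data parity 0, sent cp 0 → ok
  c4: data parity 1, sent cp 1 → ok
Exactly one row (r2) and one column (c1) fail → the flipped bit is at their intersection.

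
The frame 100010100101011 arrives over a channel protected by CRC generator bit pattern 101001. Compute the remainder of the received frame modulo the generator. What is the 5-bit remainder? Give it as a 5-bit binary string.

01000

Modulo-2 division of 100010100101011 by 101001:
  pos 0: 100010 XOR 101001 = 001011
  pos 2: 101110 XOR 101001 = 000111
  pos 5: 111010 XOR 101001 = 010011
  pos 6: 100111 XOR 101001 = 001110
  pos 8: 111001 XOR 101001 = 010000
  pos 9: 100001 XOR 101001 = 001000
Remainder = 01000 (nonzero — an error is detected).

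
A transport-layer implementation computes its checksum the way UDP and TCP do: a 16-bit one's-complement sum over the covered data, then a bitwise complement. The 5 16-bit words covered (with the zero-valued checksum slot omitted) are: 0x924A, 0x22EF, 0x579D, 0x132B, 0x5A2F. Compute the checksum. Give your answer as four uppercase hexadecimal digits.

85CE

One's-complement addition (fold any carry out of bit 15 back into bit 0):
  0x924A + 0x22EF = 0x0B539
  0xB539 + 0x579D = 0x10CD6 → wrap carry → 0x0CD7
  0x0CD7 + 0x132B = 0x02002
  0x2002 + 0x5A2F = 0x07A31
One's-complement sum = 0x7A31.
Checksum = ~0x7A31 & 0xFFFF = 0x85CE.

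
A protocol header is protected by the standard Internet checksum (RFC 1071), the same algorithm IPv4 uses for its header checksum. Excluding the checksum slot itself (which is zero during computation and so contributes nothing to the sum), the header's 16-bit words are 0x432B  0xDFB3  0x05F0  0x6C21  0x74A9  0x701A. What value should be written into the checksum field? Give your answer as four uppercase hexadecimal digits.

One's-complement addition (fold any carry out of bit 15 back into bit 0):
  0x432B + 0xDFB3 = 0x122DE → wrap carry → 0x22DF
  0x22DF + 0x05F0 = 0x028CF
  0x28CF + 0x6C21 = 0x094F0
  0x94F0 + 0x74A9 = 0x10999 → wrap carry → 0x099A
  0x099A + 0x701A = 0x079B4
One's-complement sum = 0x79B4.
Checksum = ~0x79B4 & 0xFFFF = 0x864B.

864B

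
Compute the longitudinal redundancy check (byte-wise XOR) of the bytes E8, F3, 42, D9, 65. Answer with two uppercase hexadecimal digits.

XOR the bytes together:
  start with 0xE8
  0xE8 ⊕ 0xF3 = 0x1B
  0x1B ⊕ 0x42 = 0x59
  0x59 ⊕ 0xD9 = 0x80
  0x80 ⊕ 0x65 = 0xE5

E5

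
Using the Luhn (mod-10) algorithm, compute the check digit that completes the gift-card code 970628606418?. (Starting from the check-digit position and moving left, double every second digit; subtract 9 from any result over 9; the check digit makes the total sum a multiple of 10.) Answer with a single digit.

6

Partial digits right→left: 8 1 4 6 0 6 8 2 6 0 7 9
Double every second digit counting from the check-digit position (so the 1st, 3rd, 5th, ... of the partial from the right).
  doubled (with −9 where >9): 7 8 0 7 3 5 → sum 30
  kept as-is: 1 6 6 2 0 9 → sum 24
Total = 30 + 24 = 54.
Check digit = (10 − (54 mod 10)) mod 10 = 6.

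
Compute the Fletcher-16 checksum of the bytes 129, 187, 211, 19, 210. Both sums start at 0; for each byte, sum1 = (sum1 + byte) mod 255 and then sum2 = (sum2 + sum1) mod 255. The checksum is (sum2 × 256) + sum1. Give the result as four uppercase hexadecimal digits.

EAF6

Running sums (mod 255):
  after byte 0 (129): sum1=129, sum2=129
  after byte 1 (187): sum1=61, sum2=190
  after byte 2 (211): sum1=17, sum2=207
  after byte 3 (19): sum1=36, sum2=243
  after byte 4 (210): sum1=246, sum2=234
Checksum = sum2·256 + sum1 = 234·256 + 246 = 60150 = 0xEAF6.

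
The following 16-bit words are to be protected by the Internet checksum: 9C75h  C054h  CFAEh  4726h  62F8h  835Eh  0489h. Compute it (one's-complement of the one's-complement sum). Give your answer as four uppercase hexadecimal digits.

One's-complement addition (fold any carry out of bit 15 back into bit 0):
  0x9C75 + 0xC054 = 0x15CC9 → wrap carry → 0x5CCA
  0x5CCA + 0xCFAE = 0x12C78 → wrap carry → 0x2C79
  0x2C79 + 0x4726 = 0x0739F
  0x739F + 0x62F8 = 0x0D697
  0xD697 + 0x835E = 0x159F5 → wrap carry → 0x59F6
  0x59F6 + 0x0489 = 0x05E7F
One's-complement sum = 0x5E7F.
Checksum = ~0x5E7F & 0xFFFF = 0xA180.

A180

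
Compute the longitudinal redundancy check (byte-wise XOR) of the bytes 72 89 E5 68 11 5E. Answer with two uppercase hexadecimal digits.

39

XOR the bytes together:
  start with 0x72
  0x72 ⊕ 0x89 = 0xFB
  0xFB ⊕ 0xE5 = 0x1E
  0x1E ⊕ 0x68 = 0x76
  0x76 ⊕ 0x11 = 0x67
  0x67 ⊕ 0x5E = 0x39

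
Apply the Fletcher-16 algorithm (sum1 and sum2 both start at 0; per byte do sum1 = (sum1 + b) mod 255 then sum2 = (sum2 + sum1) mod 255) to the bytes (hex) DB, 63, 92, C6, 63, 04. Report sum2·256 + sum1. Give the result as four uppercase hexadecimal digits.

8100

Running sums (mod 255):
  after byte 0 (DB): sum1=219, sum2=219
  after byte 1 (63): sum1=63, sum2=27
  after byte 2 (92): sum1=209, sum2=236
  after byte 3 (C6): sum1=152, sum2=133
  after byte 4 (63): sum1=251, sum2=129
  after byte 5 (04): sum1=0, sum2=129
Checksum = sum2·256 + sum1 = 129·256 + 0 = 33024 = 0x8100.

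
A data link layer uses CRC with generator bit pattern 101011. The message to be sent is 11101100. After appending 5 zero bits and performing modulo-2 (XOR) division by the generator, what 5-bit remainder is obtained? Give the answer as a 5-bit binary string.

01101

Append 5 zeros: 1110110000000. Divide by 101011 (XOR where the leading bit is 1):
  pos 0: 111011 XOR 101011 = 010000
  pos 1: 100000 XOR 101011 = 001011
  pos 3: 101100 XOR 101011 = 000111
  pos 6: 111000 XOR 101011 = 010011
  pos 7: 100110 XOR 101011 = 001101
Remainder (last 5 bits) = 01101. This is the CRC / FCS.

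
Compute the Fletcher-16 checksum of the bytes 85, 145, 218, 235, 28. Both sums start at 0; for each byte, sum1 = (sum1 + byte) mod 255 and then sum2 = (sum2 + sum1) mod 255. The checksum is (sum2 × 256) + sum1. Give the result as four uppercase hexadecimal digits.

Running sums (mod 255):
  after byte 0 (85): sum1=85, sum2=85
  after byte 1 (145): sum1=230, sum2=60
  after byte 2 (218): sum1=193, sum2=253
  after byte 3 (235): sum1=173, sum2=171
  after byte 4 (28): sum1=201, sum2=117
Checksum = sum2·256 + sum1 = 117·256 + 201 = 30153 = 0x75C9.

75C9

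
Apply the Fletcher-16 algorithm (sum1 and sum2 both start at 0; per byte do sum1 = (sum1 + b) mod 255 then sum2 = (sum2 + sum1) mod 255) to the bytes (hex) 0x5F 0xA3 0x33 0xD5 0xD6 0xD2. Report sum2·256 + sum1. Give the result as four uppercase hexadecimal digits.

Running sums (mod 255):
  after byte 0 (0x5F): sum1=95, sum2=95
  after byte 1 (0xA3): sum1=3, sum2=98
  after byte 2 (0x33): sum1=54, sum2=152
  after byte 3 (0xD5): sum1=12, sum2=164
  after byte 4 (0xD6): sum1=226, sum2=135
  after byte 5 (0xD2): sum1=181, sum2=61
Checksum = sum2·256 + sum1 = 61·256 + 181 = 15797 = 0x3DB5.

3DB5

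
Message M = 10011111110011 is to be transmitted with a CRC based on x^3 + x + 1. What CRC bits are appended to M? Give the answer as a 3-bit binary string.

001

Append 3 zeros: 10011111110011000. Divide by 1011 (XOR where the leading bit is 1):
  pos 0: 1001 XOR 1011 = 0010
  pos 2: 1011 XOR 1011 = 0000
  pos 6: 1111 XOR 1011 = 0100
  pos 7: 1000 XOR 1011 = 0011
  pos 9: 1101 XOR 1011 = 0110
  pos 10: 1101 XOR 1011 = 0110
  pos 11: 1100 XOR 1011 = 0111
  pos 12: 1110 XOR 1011 = 0101
  pos 13: 1010 XOR 1011 = 0001
Remainder (last 3 bits) = 001. This is the CRC / FCS.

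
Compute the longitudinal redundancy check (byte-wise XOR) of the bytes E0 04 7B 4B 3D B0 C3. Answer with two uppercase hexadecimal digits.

XOR the bytes together:
  start with 0xE0
  0xE0 ⊕ 0x04 = 0xE4
  0xE4 ⊕ 0x7B = 0x9F
  0x9F ⊕ 0x4B = 0xD4
  0xD4 ⊕ 0x3D = 0xE9
  0xE9 ⊕ 0xB0 = 0x59
  0x59 ⊕ 0xC3 = 0x9A

9A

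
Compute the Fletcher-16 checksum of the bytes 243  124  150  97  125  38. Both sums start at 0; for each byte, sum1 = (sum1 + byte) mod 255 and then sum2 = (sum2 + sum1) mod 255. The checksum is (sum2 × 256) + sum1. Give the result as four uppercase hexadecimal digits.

C50C

Running sums (mod 255):
  after byte 0 (243): sum1=243, sum2=243
  after byte 1 (124): sum1=112, sum2=100
  after byte 2 (150): sum1=7, sum2=107
  after byte 3 (97): sum1=104, sum2=211
  after byte 4 (125): sum1=229, sum2=185
  after byte 5 (38): sum1=12, sum2=197
Checksum = sum2·256 + sum1 = 197·256 + 12 = 50444 = 0xC50C.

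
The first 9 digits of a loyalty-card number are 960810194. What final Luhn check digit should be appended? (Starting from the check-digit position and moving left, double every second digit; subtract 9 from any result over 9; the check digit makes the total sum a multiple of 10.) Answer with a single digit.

Partial digits right→left: 4 9 1 0 1 8 0 6 9
Double every second digit counting from the check-digit position (so the 1st, 3rd, 5th, ... of the partial from the right).
  doubled (with −9 where >9): 8 2 2 0 9 → sum 21
  kept as-is: 9 0 8 6 → sum 23
Total = 21 + 23 = 44.
Check digit = (10 − (44 mod 10)) mod 10 = 6.

6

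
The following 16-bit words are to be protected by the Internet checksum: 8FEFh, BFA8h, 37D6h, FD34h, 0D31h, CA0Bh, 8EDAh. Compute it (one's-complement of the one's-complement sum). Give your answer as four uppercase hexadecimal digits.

1545

One's-complement addition (fold any carry out of bit 15 back into bit 0):
  0x8FEF + 0xBFA8 = 0x14F97 → wrap carry → 0x4F98
  0x4F98 + 0x37D6 = 0x0876E
  0x876E + 0xFD34 = 0x184A2 → wrap carry → 0x84A3
  0x84A3 + 0x0D31 = 0x091D4
  0x91D4 + 0xCA0B = 0x15BDF → wrap carry → 0x5BE0
  0x5BE0 + 0x8EDA = 0x0EABA
One's-complement sum = 0xEABA.
Checksum = ~0xEABA & 0xFFFF = 0x1545.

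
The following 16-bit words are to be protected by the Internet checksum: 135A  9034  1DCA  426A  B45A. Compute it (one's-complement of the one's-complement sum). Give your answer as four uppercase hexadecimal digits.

One's-complement addition (fold any carry out of bit 15 back into bit 0):
  0x135A + 0x9034 = 0x0A38E
  0xA38E + 0x1DCA = 0x0C158
  0xC158 + 0x426A = 0x103C2 → wrap carry → 0x03C3
  0x03C3 + 0xB45A = 0x0B81D
One's-complement sum = 0xB81D.
Checksum = ~0xB81D & 0xFFFF = 0x47E2.

47E2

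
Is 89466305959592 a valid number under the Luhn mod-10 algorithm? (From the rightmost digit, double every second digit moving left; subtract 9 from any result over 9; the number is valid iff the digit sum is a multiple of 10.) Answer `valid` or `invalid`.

From the right, keep odd positions and double even positions (subtract 9 from any doubled value over 9):
  doubled (positions 2,4,...): 9 9 9 0 3 8 7 → sum 45
  kept (positions 1,3,...): 2 5 5 5 3 6 9 → sum 35
Total = 80.
80 mod 10 = 0, so the number is valid.

valid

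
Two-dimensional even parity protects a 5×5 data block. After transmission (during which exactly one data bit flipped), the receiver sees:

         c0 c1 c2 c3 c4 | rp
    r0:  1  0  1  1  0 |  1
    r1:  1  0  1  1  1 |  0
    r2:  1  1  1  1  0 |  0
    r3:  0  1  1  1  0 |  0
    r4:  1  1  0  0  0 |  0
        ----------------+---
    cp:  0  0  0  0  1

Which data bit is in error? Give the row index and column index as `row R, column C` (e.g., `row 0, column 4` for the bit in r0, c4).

row 3, column 1

Recompute each row's even parity and compare to rp:
  r0: data parity 1, sent rp 1 → ok
  r1: data parity 0, sent rp 0 → ok
  r2: data parity 0, sent rp 0 → ok
  r3: data parity 1, sent rp 0 → mismatch
  r4: data parity 0, sent rp 0 → ok
Recompute each column's even parity and compare to cp:
  c0: data parity 0, sent cp 0 → ok
  c1: data parity 1, sent cp 0 → mismatch
  c2: data parity 0, sent cp 0 → ok
  c3: data parity 0, sent cp 0 → ok
  c4: data parity 1, sent cp 1 → ok
Exactly one row (r3) and one column (c1) fail → the flipped bit is at their intersection.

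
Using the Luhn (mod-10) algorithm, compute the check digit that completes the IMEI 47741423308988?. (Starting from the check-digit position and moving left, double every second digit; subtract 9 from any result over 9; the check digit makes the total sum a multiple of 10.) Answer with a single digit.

Partial digits right→left: 8 8 9 8 0 3 3 2 4 1 4 7 7 4
Double every second digit counting from the check-digit position (so the 1st, 3rd, 5th, ... of the partial from the right).
  doubled (with −9 where >9): 7 9 0 6 8 8 5 → sum 43
  kept as-is: 8 8 3 2 1 7 4 → sum 33
Total = 43 + 33 = 76.
Check digit = (10 − (76 mod 10)) mod 10 = 4.

4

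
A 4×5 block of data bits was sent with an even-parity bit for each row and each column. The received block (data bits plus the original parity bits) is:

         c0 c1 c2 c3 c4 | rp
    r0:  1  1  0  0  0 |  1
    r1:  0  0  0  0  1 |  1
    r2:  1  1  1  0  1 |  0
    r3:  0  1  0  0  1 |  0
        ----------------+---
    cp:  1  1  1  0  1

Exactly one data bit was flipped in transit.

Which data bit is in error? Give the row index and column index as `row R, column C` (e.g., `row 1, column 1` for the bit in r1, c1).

Recompute each row's even parity and compare to rp:
  r0: data parity 0, sent rp 1 → mismatch
  r1: data parity 1, sent rp 1 → ok
  r2: data parity 0, sent rp 0 → ok
  r3: data parity 0, sent rp 0 → ok
Recompute each column's even parity and compare to cp:
  c0: data parity 0, sent cp 1 → mismatch
  c1: data parity 1, sent cp 1 → ok
  c2: data parity 1, sent cp 1 → ok
  c3: data parity 0, sent cp 0 → ok
  c4: data parity 1, sent cp 1 → ok
Exactly one row (r0) and one column (c0) fail → the flipped bit is at their intersection.

row 0, column 0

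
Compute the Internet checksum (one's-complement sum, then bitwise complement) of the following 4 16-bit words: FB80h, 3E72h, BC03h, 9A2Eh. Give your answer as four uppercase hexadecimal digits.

6FDA

One's-complement addition (fold any carry out of bit 15 back into bit 0):
  0xFB80 + 0x3E72 = 0x139F2 → wrap carry → 0x39F3
  0x39F3 + 0xBC03 = 0x0F5F6
  0xF5F6 + 0x9A2E = 0x19024 → wrap carry → 0x9025
One's-complement sum = 0x9025.
Checksum = ~0x9025 & 0xFFFF = 0x6FDA.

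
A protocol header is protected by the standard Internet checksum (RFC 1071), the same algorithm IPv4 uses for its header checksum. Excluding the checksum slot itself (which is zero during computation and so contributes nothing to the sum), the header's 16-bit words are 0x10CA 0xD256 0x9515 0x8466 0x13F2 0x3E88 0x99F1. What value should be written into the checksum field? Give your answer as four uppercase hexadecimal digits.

One's-complement addition (fold any carry out of bit 15 back into bit 0):
  0x10CA + 0xD256 = 0x0E320
  0xE320 + 0x9515 = 0x17835 → wrap carry → 0x7836
  0x7836 + 0x8466 = 0x0FC9C
  0xFC9C + 0x13F2 = 0x1108E → wrap carry → 0x108F
  0x108F + 0x3E88 = 0x04F17
  0x4F17 + 0x99F1 = 0x0E908
One's-complement sum = 0xE908.
Checksum = ~0xE908 & 0xFFFF = 0x16F7.

16F7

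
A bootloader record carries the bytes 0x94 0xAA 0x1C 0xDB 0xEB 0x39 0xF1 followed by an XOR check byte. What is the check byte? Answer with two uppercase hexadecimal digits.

DA

XOR the bytes together:
  start with 0x94
  0x94 ⊕ 0xAA = 0x3E
  0x3E ⊕ 0x1C = 0x22
  0x22 ⊕ 0xDB = 0xF9
  0xF9 ⊕ 0xEB = 0x12
  0x12 ⊕ 0x39 = 0x2B
  0x2B ⊕ 0xF1 = 0xDA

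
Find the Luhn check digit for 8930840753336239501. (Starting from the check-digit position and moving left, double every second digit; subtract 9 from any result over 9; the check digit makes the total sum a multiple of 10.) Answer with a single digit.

Partial digits right→left: 1 0 5 9 3 2 6 3 3 3 5 7 0 4 8 0 3 9 8
Double every second digit counting from the check-digit position (so the 1st, 3rd, 5th, ... of the partial from the right).
  doubled (with −9 where >9): 2 1 6 3 6 1 0 7 6 7 → sum 39
  kept as-is: 0 9 2 3 3 7 4 0 9 → sum 37
Total = 39 + 37 = 76.
Check digit = (10 − (76 mod 10)) mod 10 = 4.

4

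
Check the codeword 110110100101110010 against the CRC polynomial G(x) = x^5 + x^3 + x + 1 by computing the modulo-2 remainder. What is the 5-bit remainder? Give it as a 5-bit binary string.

00000

Modulo-2 division of 110110100101110010 by 101011:
  pos 0: 110110 XOR 101011 = 011101
  pos 1: 111011 XOR 101011 = 010000
  pos 2: 100000 XOR 101011 = 001011
  pos 4: 101101 XOR 101011 = 000110
  pos 7: 110011 XOR 101011 = 011000
  pos 8: 110001 XOR 101011 = 011010
  pos 9: 110100 XOR 101011 = 011111
  pos 10: 111110 XOR 101011 = 010101
  pos 11: 101011 XOR 101011 = 000000
Remainder = 00000 (zero — the frame passes the CRC check).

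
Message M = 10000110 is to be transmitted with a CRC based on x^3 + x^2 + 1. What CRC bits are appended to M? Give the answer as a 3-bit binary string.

Append 3 zeros: 10000110000. Divide by 1101 (XOR where the leading bit is 1):
  pos 0: 1000 XOR 1101 = 0101
  pos 1: 1010 XOR 1101 = 0111
  pos 2: 1111 XOR 1101 = 0010
  pos 4: 1010 XOR 1101 = 0111
  pos 5: 1110 XOR 1101 = 0011
  pos 7: 1100 XOR 1101 = 0001
Remainder (last 3 bits) = 001. This is the CRC / FCS.

001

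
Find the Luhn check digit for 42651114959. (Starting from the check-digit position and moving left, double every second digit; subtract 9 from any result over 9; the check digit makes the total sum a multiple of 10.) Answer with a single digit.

Partial digits right→left: 9 5 9 4 1 1 1 5 6 2 4
Double every second digit counting from the check-digit position (so the 1st, 3rd, 5th, ... of the partial from the right).
  doubled (with −9 where >9): 9 9 2 2 3 8 → sum 33
  kept as-is: 5 4 1 5 2 → sum 17
Total = 33 + 17 = 50.
Check digit = (10 − (50 mod 10)) mod 10 = 0.

0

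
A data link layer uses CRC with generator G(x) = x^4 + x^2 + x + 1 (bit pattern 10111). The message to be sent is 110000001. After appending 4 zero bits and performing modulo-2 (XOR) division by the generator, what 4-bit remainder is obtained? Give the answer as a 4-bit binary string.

1110

Append 4 zeros: 1100000010000. Divide by 10111 (XOR where the leading bit is 1):
  pos 0: 11000 XOR 10111 = 01111
  pos 1: 11110 XOR 10111 = 01001
  pos 2: 10010 XOR 10111 = 00101
  pos 4: 10101 XOR 10111 = 00010
  pos 7: 10000 XOR 10111 = 00111
Remainder (last 4 bits) = 1110. This is the CRC / FCS.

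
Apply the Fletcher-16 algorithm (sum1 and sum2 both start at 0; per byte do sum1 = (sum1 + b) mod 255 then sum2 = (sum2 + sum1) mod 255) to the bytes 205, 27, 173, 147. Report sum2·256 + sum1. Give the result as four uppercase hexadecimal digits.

Running sums (mod 255):
  after byte 0 (205): sum1=205, sum2=205
  after byte 1 (27): sum1=232, sum2=182
  after byte 2 (173): sum1=150, sum2=77
  after byte 3 (147): sum1=42, sum2=119
Checksum = sum2·256 + sum1 = 119·256 + 42 = 30506 = 0x772A.

772A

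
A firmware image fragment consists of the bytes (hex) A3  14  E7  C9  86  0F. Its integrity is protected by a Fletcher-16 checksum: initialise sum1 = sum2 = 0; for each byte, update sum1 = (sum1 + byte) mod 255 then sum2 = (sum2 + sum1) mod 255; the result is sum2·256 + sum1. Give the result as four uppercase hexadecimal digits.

Running sums (mod 255):
  after byte 0 (A3): sum1=163, sum2=163
  after byte 1 (14): sum1=183, sum2=91
  after byte 2 (E7): sum1=159, sum2=250
  after byte 3 (C9): sum1=105, sum2=100
  after byte 4 (86): sum1=239, sum2=84
  after byte 5 (0F): sum1=254, sum2=83
Checksum = sum2·256 + sum1 = 83·256 + 254 = 21502 = 0x53FE.

53FE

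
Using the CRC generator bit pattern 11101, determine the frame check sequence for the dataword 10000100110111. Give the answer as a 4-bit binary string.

1101

Append 4 zeros: 100001001101110000. Divide by 11101 (XOR where the leading bit is 1):
  pos 0: 10000 XOR 11101 = 01101
  pos 1: 11011 XOR 11101 = 00110
  pos 3: 11000 XOR 11101 = 00101
  pos 5: 10111 XOR 11101 = 01010
  pos 6: 10100 XOR 11101 = 01001
  pos 7: 10011 XOR 11101 = 01110
  pos 8: 11101 XOR 11101 = 00000
  pos 13: 10000 XOR 11101 = 01101
Remainder (last 4 bits) = 1101. This is the CRC / FCS.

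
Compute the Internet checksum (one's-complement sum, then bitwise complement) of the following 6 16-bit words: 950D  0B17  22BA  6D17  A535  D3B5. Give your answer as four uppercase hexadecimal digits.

One's-complement addition (fold any carry out of bit 15 back into bit 0):
  0x950D + 0x0B17 = 0x0A024
  0xA024 + 0x22BA = 0x0C2DE
  0xC2DE + 0x6D17 = 0x12FF5 → wrap carry → 0x2FF6
  0x2FF6 + 0xA535 = 0x0D52B
  0xD52B + 0xD3B5 = 0x1A8E0 → wrap carry → 0xA8E1
One's-complement sum = 0xA8E1.
Checksum = ~0xA8E1 & 0xFFFF = 0x571E.

571E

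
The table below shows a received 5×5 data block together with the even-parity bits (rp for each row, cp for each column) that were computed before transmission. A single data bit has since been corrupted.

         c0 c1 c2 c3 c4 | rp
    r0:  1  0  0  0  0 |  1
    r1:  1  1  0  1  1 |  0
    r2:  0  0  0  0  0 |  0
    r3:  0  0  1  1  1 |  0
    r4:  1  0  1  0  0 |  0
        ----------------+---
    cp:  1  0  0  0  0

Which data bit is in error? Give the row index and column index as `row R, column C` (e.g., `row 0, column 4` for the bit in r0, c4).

Recompute each row's even parity and compare to rp:
  r0: data parity 1, sent rp 1 → ok
  r1: data parity 0, sent rp 0 → ok
  r2: data parity 0, sent rp 0 → ok
  r3: data parity 1, sent rp 0 → mismatch
  r4: data parity 0, sent rp 0 → ok
Recompute each column's even parity and compare to cp:
  c0: data parity 1, sent cp 1 → ok
  c1: data parity 1, sent cp 0 → mismatch
  c2: data parity 0, sent cp 0 → ok
  c3: data parity 0, sent cp 0 → ok
  c4: data parity 0, sent cp 0 → ok
Exactly one row (r3) and one column (c1) fail → the flipped bit is at their intersection.

row 3, column 1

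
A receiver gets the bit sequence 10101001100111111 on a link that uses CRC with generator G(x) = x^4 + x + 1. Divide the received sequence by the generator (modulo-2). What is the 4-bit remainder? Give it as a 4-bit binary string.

Modulo-2 division of 10101001100111111 by 10011:
  pos 0: 10101 XOR 10011 = 00110
  pos 2: 11000 XOR 10011 = 01011
  pos 3: 10111 XOR 10011 = 00100
  pos 5: 10010 XOR 10011 = 00001
  pos 9: 10111 XOR 10011 = 00100
  pos 11: 10011 XOR 10011 = 00000
Remainder = 0001 (nonzero — an error is detected).

0001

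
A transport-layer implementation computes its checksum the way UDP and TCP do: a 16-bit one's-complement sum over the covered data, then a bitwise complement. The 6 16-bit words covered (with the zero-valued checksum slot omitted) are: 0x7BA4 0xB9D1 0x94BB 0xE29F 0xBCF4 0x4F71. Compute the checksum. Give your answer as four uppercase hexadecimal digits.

One's-complement addition (fold any carry out of bit 15 back into bit 0):
  0x7BA4 + 0xB9D1 = 0x13575 → wrap carry → 0x3576
  0x3576 + 0x94BB = 0x0CA31
  0xCA31 + 0xE29F = 0x1ACD0 → wrap carry → 0xACD1
  0xACD1 + 0xBCF4 = 0x169C5 → wrap carry → 0x69C6
  0x69C6 + 0x4F71 = 0x0B937
One's-complement sum = 0xB937.
Checksum = ~0xB937 & 0xFFFF = 0x46C8.

46C8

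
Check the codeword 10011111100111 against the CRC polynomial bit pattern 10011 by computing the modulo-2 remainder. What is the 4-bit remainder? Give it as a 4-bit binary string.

0011

Modulo-2 division of 10011111100111 by 10011:
  pos 0: 10011 XOR 10011 = 00000
  pos 5: 11110 XOR 10011 = 01101
  pos 6: 11010 XOR 10011 = 01001
  pos 7: 10011 XOR 10011 = 00000
Remainder = 0011 (nonzero — an error is detected).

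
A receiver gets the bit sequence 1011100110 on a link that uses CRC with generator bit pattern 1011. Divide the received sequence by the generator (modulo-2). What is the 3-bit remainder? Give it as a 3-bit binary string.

001

Modulo-2 division of 1011100110 by 1011:
  pos 0: 1011 XOR 1011 = 0000
  pos 4: 1001 XOR 1011 = 0010
  pos 6: 1010 XOR 1011 = 0001
Remainder = 001 (nonzero — an error is detected).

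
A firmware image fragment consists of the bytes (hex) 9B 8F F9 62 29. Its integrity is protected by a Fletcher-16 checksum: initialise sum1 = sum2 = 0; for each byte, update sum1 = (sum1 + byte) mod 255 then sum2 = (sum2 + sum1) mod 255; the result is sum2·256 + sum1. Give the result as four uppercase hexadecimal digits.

Running sums (mod 255):
  after byte 0 (9B): sum1=155, sum2=155
  after byte 1 (8F): sum1=43, sum2=198
  after byte 2 (F9): sum1=37, sum2=235
  after byte 3 (62): sum1=135, sum2=115
  after byte 4 (29): sum1=176, sum2=36
Checksum = sum2·256 + sum1 = 36·256 + 176 = 9392 = 0x24B0.

24B0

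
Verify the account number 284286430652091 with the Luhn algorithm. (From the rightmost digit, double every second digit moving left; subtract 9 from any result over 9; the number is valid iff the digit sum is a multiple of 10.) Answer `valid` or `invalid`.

From the right, keep odd positions and double even positions (subtract 9 from any doubled value over 9):
  doubled (positions 2,4,...): 9 4 3 6 3 4 7 → sum 36
  kept (positions 1,3,...): 1 0 5 0 4 8 4 2 → sum 24
Total = 60.
60 mod 10 = 0, so the number is valid.

valid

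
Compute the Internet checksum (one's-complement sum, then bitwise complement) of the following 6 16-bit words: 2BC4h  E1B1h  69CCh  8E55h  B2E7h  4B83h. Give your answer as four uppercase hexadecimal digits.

One's-complement addition (fold any carry out of bit 15 back into bit 0):
  0x2BC4 + 0xE1B1 = 0x10D75 → wrap carry → 0x0D76
  0x0D76 + 0x69CC = 0x07742
  0x7742 + 0x8E55 = 0x10597 → wrap carry → 0x0598
  0x0598 + 0xB2E7 = 0x0B87F
  0xB87F + 0x4B83 = 0x10402 → wrap carry → 0x0403
One's-complement sum = 0x0403.
Checksum = ~0x0403 & 0xFFFF = 0xFBFC.

FBFC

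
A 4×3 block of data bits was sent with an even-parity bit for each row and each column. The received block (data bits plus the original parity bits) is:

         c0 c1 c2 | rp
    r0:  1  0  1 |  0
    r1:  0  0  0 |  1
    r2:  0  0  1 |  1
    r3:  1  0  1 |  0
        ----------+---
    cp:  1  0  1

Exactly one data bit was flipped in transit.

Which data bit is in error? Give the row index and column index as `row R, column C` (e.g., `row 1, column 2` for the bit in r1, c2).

Recompute each row's even parity and compare to rp:
  r0: data parity 0, sent rp 0 → ok
  r1: data parity 0, sent rp 1 → mismatch
  r2: data parity 1, sent rp 1 → ok
  r3: data parity 0, sent rp 0 → ok
Recompute each column's even parity and compare to cp:
  c0: data parity 0, sent cp 1 → mismatch
  c1: data parity 0, sent cp 0 → ok
  c2: data parity 1, sent cp 1 → ok
Exactly one row (r1) and one column (c0) fail → the flipped bit is at their intersection.

row 1, column 0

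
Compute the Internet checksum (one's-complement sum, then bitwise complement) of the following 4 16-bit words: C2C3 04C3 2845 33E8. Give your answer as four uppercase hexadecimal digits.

DC4B

One's-complement addition (fold any carry out of bit 15 back into bit 0):
  0xC2C3 + 0x04C3 = 0x0C786
  0xC786 + 0x2845 = 0x0EFCB
  0xEFCB + 0x33E8 = 0x123B3 → wrap carry → 0x23B4
One's-complement sum = 0x23B4.
Checksum = ~0x23B4 & 0xFFFF = 0xDC4B.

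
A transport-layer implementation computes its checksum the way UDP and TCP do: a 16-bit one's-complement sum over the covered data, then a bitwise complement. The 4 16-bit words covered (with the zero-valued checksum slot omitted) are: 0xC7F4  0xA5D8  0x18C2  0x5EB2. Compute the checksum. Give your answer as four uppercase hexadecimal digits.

1ABE

One's-complement addition (fold any carry out of bit 15 back into bit 0):
  0xC7F4 + 0xA5D8 = 0x16DCC → wrap carry → 0x6DCD
  0x6DCD + 0x18C2 = 0x0868F
  0x868F + 0x5EB2 = 0x0E541
One's-complement sum = 0xE541.
Checksum = ~0xE541 & 0xFFFF = 0x1ABE.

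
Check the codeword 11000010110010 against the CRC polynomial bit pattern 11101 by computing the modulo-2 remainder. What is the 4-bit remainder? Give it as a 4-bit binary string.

0000

Modulo-2 division of 11000010110010 by 11101:
  pos 0: 11000 XOR 11101 = 00101
  pos 2: 10101 XOR 11101 = 01000
  pos 3: 10000 XOR 11101 = 01101
  pos 4: 11011 XOR 11101 = 00110
  pos 6: 11010 XOR 11101 = 00111
  pos 8: 11101 XOR 11101 = 00000
Remainder = 0000 (zero — the frame passes the CRC check).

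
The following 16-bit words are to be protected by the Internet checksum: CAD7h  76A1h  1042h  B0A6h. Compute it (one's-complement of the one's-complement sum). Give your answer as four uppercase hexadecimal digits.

FD9D

One's-complement addition (fold any carry out of bit 15 back into bit 0):
  0xCAD7 + 0x76A1 = 0x14178 → wrap carry → 0x4179
  0x4179 + 0x1042 = 0x051BB
  0x51BB + 0xB0A6 = 0x10261 → wrap carry → 0x0262
One's-complement sum = 0x0262.
Checksum = ~0x0262 & 0xFFFF = 0xFD9D.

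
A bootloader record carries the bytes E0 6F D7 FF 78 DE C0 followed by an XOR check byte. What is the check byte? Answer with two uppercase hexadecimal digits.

XOR the bytes together:
  start with 0xE0
  0xE0 ⊕ 0x6F = 0x8F
  0x8F ⊕ 0xD7 = 0x58
  0x58 ⊕ 0xFF = 0xA7
  0xA7 ⊕ 0x78 = 0xDF
  0xDF ⊕ 0xDE = 0x01
  0x01 ⊕ 0xC0 = 0xC1

C1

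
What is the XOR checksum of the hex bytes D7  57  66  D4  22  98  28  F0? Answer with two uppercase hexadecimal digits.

XOR the bytes together:
  start with 0xD7
  0xD7 ⊕ 0x57 = 0x80
  0x80 ⊕ 0x66 = 0xE6
  0xE6 ⊕ 0xD4 = 0x32
  0x32 ⊕ 0x22 = 0x10
  0x10 ⊕ 0x98 = 0x88
  0x88 ⊕ 0x28 = 0xA0
  0xA0 ⊕ 0xF0 = 0x50

50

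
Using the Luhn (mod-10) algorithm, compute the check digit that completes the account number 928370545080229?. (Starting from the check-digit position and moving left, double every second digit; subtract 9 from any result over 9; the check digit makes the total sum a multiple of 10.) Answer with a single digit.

6

Partial digits right→left: 9 2 2 0 8 0 5 4 5 0 7 3 8 2 9
Double every second digit counting from the check-digit position (so the 1st, 3rd, 5th, ... of the partial from the right).
  doubled (with −9 where >9): 9 4 7 1 1 5 7 9 → sum 43
  kept as-is: 2 0 0 4 0 3 2 → sum 11
Total = 43 + 11 = 54.
Check digit = (10 − (54 mod 10)) mod 10 = 6.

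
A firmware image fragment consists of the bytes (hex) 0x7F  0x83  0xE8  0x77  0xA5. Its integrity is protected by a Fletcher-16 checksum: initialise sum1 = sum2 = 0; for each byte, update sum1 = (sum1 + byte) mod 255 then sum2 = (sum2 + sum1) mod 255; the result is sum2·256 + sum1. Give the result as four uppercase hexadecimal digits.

DA09

Running sums (mod 255):
  after byte 0 (0x7F): sum1=127, sum2=127
  after byte 1 (0x83): sum1=3, sum2=130
  after byte 2 (0xE8): sum1=235, sum2=110
  after byte 3 (0x77): sum1=99, sum2=209
  after byte 4 (0xA5): sum1=9, sum2=218
Checksum = sum2·256 + sum1 = 218·256 + 9 = 55817 = 0xDA09.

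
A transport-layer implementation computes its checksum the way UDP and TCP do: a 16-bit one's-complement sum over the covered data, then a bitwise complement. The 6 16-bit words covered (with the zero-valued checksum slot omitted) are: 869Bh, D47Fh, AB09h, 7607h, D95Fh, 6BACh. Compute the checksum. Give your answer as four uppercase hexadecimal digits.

3EC7

One's-complement addition (fold any carry out of bit 15 back into bit 0):
  0x869B + 0xD47F = 0x15B1A → wrap carry → 0x5B1B
  0x5B1B + 0xAB09 = 0x10624 → wrap carry → 0x0625
  0x0625 + 0x7607 = 0x07C2C
  0x7C2C + 0xD95F = 0x1558B → wrap carry → 0x558C
  0x558C + 0x6BAC = 0x0C138
One's-complement sum = 0xC138.
Checksum = ~0xC138 & 0xFFFF = 0x3EC7.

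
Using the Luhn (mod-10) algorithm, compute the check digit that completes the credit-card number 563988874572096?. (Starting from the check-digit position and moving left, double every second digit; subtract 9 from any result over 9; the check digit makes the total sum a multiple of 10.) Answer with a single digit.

Partial digits right→left: 6 9 0 2 7 5 4 7 8 8 8 9 3 6 5
Double every second digit counting from the check-digit position (so the 1st, 3rd, 5th, ... of the partial from the right).
  doubled (with −9 where >9): 3 0 5 8 7 7 6 1 → sum 37
  kept as-is: 9 2 5 7 8 9 6 → sum 46
Total = 37 + 46 = 83.
Check digit = (10 − (83 mod 10)) mod 10 = 7.

7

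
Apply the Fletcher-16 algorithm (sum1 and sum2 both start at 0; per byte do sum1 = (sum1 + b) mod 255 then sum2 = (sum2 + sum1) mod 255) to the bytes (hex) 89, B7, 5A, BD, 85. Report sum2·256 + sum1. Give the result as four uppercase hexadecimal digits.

9EDE

Running sums (mod 255):
  after byte 0 (89): sum1=137, sum2=137
  after byte 1 (B7): sum1=65, sum2=202
  after byte 2 (5A): sum1=155, sum2=102
  after byte 3 (BD): sum1=89, sum2=191
  after byte 4 (85): sum1=222, sum2=158
Checksum = sum2·256 + sum1 = 158·256 + 222 = 40670 = 0x9EDE.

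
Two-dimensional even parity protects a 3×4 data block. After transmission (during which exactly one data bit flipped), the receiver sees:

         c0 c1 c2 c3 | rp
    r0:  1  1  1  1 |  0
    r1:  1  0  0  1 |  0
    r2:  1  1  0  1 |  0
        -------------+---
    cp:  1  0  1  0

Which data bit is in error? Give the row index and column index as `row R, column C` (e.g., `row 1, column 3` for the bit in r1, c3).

row 2, column 3

Recompute each row's even parity and compare to rp:
  r0: data parity 0, sent rp 0 → ok
  r1: data parity 0, sent rp 0 → ok
  r2: data parity 1, sent rp 0 → mismatch
Recompute each column's even parity and compare to cp:
  c0: data parity 1, sent cp 1 → ok
  c1: data parity 0, sent cp 0 → ok
  c2: data parity 1, sent cp 1 → ok
  c3: data parity 1, sent cp 0 → mismatch
Exactly one row (r2) and one column (c3) fail → the flipped bit is at their intersection.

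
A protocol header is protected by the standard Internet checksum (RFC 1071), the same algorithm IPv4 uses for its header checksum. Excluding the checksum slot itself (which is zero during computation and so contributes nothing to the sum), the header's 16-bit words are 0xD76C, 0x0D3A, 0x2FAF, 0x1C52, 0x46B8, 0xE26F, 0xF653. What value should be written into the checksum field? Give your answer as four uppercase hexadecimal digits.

AFDB

One's-complement addition (fold any carry out of bit 15 back into bit 0):
  0xD76C + 0x0D3A = 0x0E4A6
  0xE4A6 + 0x2FAF = 0x11455 → wrap carry → 0x1456
  0x1456 + 0x1C52 = 0x030A8
  0x30A8 + 0x46B8 = 0x07760
  0x7760 + 0xE26F = 0x159CF → wrap carry → 0x59D0
  0x59D0 + 0xF653 = 0x15023 → wrap carry → 0x5024
One's-complement sum = 0x5024.
Checksum = ~0x5024 & 0xFFFF = 0xAFDB.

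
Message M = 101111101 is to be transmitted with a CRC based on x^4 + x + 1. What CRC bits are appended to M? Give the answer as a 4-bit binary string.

Append 4 zeros: 1011111010000. Divide by 10011 (XOR where the leading bit is 1):
  pos 0: 10111 XOR 10011 = 00100
  pos 2: 10011 XOR 10011 = 00000
  pos 8: 10000 XOR 10011 = 00011
Remainder (last 4 bits) = 0011. This is the CRC / FCS.

0011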